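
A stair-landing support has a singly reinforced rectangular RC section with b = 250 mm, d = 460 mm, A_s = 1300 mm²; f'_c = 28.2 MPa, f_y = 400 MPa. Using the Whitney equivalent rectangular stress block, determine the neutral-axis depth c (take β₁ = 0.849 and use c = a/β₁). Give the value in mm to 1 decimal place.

c ≈ 102.2 mm

T = A_s f_y = 1300 × 400 = 520000 N = 520 kN.
Setting C = 0.85 f'_c a b equal to T: a = 520000/(0.85 × 28.2 × 250) = 86.775 mm.
With β₁ = 0.849, c = a/β₁ = 86.775/0.849 = 102.2 mm.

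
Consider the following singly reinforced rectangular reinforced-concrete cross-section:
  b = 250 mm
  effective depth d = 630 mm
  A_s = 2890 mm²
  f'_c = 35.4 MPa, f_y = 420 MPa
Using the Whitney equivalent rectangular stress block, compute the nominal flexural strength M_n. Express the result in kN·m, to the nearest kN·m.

M_n ≈ 667 kN·m

T = A_s f_y = 2890 × 420 = 1213800 N = 1213.8 kN.
From C = T: a = T/(0.85 f'_c b) = 1213800/(0.85 × 35.4 × 250) = 161.36 mm.
M_n = T(d − a/2) = 1213.8 kN × (630 − 80.68) mm = 666.76 kN·m.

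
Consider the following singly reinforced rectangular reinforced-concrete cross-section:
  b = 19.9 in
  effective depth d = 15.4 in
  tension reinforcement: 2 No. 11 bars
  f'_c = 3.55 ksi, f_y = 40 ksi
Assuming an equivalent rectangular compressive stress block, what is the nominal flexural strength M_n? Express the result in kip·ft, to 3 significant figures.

M_n ≈ 149 kip·ft

A_s = 2 × 1.56 = 3.12 in².
T = A_s f_y = 3.12 × 40 = 124.8 kips.
a = T/(0.85 f'_c b) = 124.8/(0.85 × 3.55 × 19.9) = 2.078 in.
M_n = T(d − a/2) = 124.8 × (15.4 − 1.039) = 1792.3 kip·in = 1792.3/12 = 149.36 kip·ft.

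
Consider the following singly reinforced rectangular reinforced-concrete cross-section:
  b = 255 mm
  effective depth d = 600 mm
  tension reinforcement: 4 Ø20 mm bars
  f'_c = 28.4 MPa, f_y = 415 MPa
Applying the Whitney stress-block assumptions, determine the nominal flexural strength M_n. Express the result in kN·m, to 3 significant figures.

A_s = 4 × 314 = 1256 mm².
T = A_s f_y = 1256 × 415 = 521240 N = 521.24 kN.
From C = T: a = T/(0.85 f'_c b) = 521240/(0.85 × 28.4 × 255) = 84.68 mm.
M_n = T(d − a/2) = 521.24 kN × (600 − 42.34) mm = 290.67 kN·m.

M_n ≈ 291 kN·m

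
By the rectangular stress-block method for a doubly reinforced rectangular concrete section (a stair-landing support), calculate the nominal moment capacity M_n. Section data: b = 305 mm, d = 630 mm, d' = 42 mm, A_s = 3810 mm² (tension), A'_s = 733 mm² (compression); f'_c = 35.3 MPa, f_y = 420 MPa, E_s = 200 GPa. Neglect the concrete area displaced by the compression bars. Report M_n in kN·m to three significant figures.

Assume both tension and compression steel yield.
Net tension couple steel: A_s − A'_s = 3077 mm².
a = (A_s − A'_s) f_y / (0.85 f'_c b) = 1292340/(0.85 × 35.3 × 305) = 141.22 mm.
c = a/β₁ = 141.22/0.798 = 176.97 mm; ε'_s = 0.003(c − d')/c = 0.0023 ≥ f_y/E_s = 0.0021, so compression steel does yield.
M_n = (A_s − A'_s) f_y (d − a/2) + A'_s f_y (d − d') = [1292340 × (630 − 70.61) + 307860 × (630 − 42)] × 10⁻⁶ = 722.92 + 181.02 = 903.94 kN·m.

M_n ≈ 904 kN·m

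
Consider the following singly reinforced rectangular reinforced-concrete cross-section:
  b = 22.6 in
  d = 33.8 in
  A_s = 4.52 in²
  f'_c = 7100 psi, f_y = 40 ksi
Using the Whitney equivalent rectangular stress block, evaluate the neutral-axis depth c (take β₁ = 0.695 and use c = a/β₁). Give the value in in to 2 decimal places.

c ≈ 1.91 in

T = A_s f_y = 4.52 × 40 = 180.8 kips.
a = T/(0.85 f'_c b) = 180.8/(0.85 × 7.1 × 22.6) = 1.3256 in.
With β₁ = 0.695, c = a/β₁ = 1.3256/0.695 = 1.91 in.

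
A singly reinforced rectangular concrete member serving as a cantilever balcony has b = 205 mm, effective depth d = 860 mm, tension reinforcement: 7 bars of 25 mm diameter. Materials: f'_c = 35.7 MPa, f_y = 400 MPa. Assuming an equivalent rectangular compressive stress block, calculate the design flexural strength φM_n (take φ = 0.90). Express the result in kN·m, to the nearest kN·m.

A_s = 7 × 491 = 3437 mm².
T = A_s f_y = 3437 × 400 = 1374800 N = 1374.8 kN.
From C = T: a = T/(0.85 f'_c b) = 1374800/(0.85 × 35.7 × 205) = 221.00 mm.
M_n = T(d − a/2) = 1374.8 kN × (860 − 110.5) mm = 1030.41 kN·m.
φM_n = 0.90 × 1030.41 = 927.37 kN·m.

φM_n ≈ 927 kN·m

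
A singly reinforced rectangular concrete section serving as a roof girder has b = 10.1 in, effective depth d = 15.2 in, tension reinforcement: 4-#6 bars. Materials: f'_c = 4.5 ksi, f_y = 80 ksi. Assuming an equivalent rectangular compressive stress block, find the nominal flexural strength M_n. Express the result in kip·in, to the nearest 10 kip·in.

A_s = 4 × 0.44 = 1.76 in².
T = A_s f_y = 1.76 × 80 = 140.8 kips.
a = T/(0.85 f'_c b) = 140.8/(0.85 × 4.5 × 10.1) = 3.645 in.
M_n = T(d − a/2) = 140.8 × (15.2 − 1.8225) = 1883.6 kip·in.

M_n ≈ 1880 kip·in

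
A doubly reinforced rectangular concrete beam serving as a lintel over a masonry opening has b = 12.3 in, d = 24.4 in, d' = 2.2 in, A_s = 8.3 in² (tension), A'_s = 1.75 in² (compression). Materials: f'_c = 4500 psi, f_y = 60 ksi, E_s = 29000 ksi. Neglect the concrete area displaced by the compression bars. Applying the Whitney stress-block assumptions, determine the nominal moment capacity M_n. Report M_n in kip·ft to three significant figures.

M_n ≈ 857 kip·ft

Assume both steels yield.
a = (A_s − A'_s) f_y/(0.85 f'_c b) = (8.3 − 1.75) × 60/(0.85 × 4.5 × 12.3) = 8.353 in.
c = a/β₁ = 8.353/0.825 = 10.125 in; ε'_s = 0.003(c − d')/c = 0.0023 ≥ ε_y = 0.0021, so the compression steel yields.
M_n = (A_s − A'_s) f_y (d − a/2) + A'_s f_y (d − d') = 393 × (24.4 − 4.1765) + 105 × (24.4 − 2.2) = 7947.8 + 2331.0 = 10278.8 kip·in = 10278.8/12 = 856.57 kip·ft.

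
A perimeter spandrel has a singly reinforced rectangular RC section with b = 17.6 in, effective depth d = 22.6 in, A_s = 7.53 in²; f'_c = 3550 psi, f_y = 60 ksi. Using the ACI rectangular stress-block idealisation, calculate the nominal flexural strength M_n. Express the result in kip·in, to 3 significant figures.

T = A_s f_y = 7.53 × 60 = 451.8 kips.
a = T/(0.85 f'_c b) = 451.8/(0.85 × 3.55 × 17.6) = 8.507 in.
M_n = T(d − a/2) = 451.8 × (22.6 − 4.2535) = 8288.9 kip·in.

M_n ≈ 8290 kip·in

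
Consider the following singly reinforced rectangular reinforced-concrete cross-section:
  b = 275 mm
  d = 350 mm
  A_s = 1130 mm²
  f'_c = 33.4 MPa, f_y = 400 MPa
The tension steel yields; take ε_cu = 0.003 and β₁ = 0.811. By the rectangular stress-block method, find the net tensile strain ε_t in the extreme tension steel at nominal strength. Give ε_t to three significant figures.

a = A_s f_y/(0.85 f'_c b) = 57.89 mm.
β₁ = 0.811, so c = a/β₁ = 57.89/0.811 = 71.38 mm.
From the linear strain diagram with ε_cu = 0.003: ε_t = 0.003 (d − c)/c = 0.003 × (350 − 71.38)/71.38 = 0.0117.
Since ε_t ≥ 0.005, the section is tension-controlled.

ε_t ≈ 0.0117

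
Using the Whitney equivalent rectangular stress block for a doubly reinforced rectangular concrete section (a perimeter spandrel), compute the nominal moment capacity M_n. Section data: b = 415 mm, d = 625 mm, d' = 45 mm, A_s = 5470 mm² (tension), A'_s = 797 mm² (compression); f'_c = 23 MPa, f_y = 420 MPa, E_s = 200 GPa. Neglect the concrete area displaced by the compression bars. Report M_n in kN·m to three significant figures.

Assume both tension and compression steel yield.
Net tension couple steel: A_s − A'_s = 4673 mm².
a = (A_s − A'_s) f_y / (0.85 f'_c b) = 1962660/(0.85 × 23 × 415) = 241.91 mm.
c = a/β₁ = 241.91/0.85 = 284.60 mm; ε'_s = 0.003(c − d')/c = 0.0025 ≥ f_y/E_s = 0.0021, so compression steel does yield.
M_n = (A_s − A'_s) f_y (d − a/2) + A'_s f_y (d − d') = [1962660 × (625 − 120.955) + 334740 × (625 − 45)] × 10⁻⁶ = 989.27 + 194.15 = 1183.42 kN·m.

M_n ≈ 1180 kN·m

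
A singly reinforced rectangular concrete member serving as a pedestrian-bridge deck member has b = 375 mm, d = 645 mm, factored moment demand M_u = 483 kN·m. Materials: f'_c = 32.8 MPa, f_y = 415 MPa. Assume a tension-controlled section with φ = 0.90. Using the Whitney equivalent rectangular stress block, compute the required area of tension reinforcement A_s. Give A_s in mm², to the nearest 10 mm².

M_n = M_u/φ = 483/0.90 = 536.667 kN·m.
With M_n = 0.85 f'_c a b (d − a/2), solve the quadratic for a:
a = d − √(d² − 2M_n/(0.85 f'_c b)) = 645 − √(645² − 2 × 536.667×10⁶/(0.85 × 32.8 × 375)) = 85.21 mm.
A_s = 0.85 f'_c a b / f_y = 0.85 × 32.8 × 85.21 × 375 / 415 = 2146.7 mm².

A_s ≈ 2150 mm²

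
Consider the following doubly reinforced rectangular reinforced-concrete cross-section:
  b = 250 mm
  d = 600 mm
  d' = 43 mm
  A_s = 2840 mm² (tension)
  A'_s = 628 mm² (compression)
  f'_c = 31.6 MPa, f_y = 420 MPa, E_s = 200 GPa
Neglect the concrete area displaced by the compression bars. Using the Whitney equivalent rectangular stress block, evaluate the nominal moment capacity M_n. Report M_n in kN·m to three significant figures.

Assume both tension and compression steel yield.
Net tension couple steel: A_s − A'_s = 2212 mm².
a = (A_s − A'_s) f_y / (0.85 f'_c b) = 929040/(0.85 × 31.6 × 250) = 138.35 mm.
c = a/β₁ = 138.35/0.824 = 167.90 mm; ε'_s = 0.003(c − d')/c = 0.0022 ≥ f_y/E_s = 0.0021, so compression steel does yield.
M_n = (A_s − A'_s) f_y (d − a/2) + A'_s f_y (d − d') = [929040 × (600 − 69.175) + 263760 × (600 − 43)] × 10⁻⁶ = 493.16 + 146.91 = 640.07 kN·m.

M_n ≈ 640 kN·m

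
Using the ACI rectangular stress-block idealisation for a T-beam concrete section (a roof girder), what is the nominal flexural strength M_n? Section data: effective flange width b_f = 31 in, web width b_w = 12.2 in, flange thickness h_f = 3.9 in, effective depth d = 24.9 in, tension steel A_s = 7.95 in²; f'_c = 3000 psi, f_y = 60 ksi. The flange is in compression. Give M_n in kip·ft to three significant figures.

M_n ≈ 847 kip·ft

Tension: T = A_s f_y = 7.95 × 60 = 477 kips.
Try a within the flange: a = T/(0.85 f'_c b_f) = 477/(0.85 × 3 × 31) = 6.034 in.
a = 6.034 > h_f = 3.9 in: the block extends into the web. Split into flange-overhang and web parts.
C_f = 0.85 f'_c (b_f − b_w) h_f = 0.85 × 3 × (31 − 12.2) × 3.9 = 187.0 kips.
Remaining web compression depth: a_w = (T − C_f)/(0.85 f'_c b_w) = (477 − 187.0)/(0.85 × 3 × 12.2) = 9.322 in.
M_n = C_f(d − h_f/2) + (T − C_f)(d − a_w/2) = 187.0 × (24.9 − 1.95) + 290 × (24.9 − 4.661) = 4291.7 + 5869.3 = 10161.0 kip·in.
M_n = 10161.0/12 = 846.75 kip·ft.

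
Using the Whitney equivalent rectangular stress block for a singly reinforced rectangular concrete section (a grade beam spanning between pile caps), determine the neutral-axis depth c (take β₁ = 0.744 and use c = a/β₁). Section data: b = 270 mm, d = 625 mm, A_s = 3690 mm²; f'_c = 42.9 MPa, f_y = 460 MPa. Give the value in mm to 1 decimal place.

c ≈ 231.7 mm

T = A_s f_y = 3690 × 460 = 1697400 N = 1697.4 kN.
Setting C = 0.85 f'_c a b equal to T: a = 1697400/(0.85 × 42.9 × 270) = 172.403 mm.
With β₁ = 0.744, c = a/β₁ = 172.403/0.744 = 231.7 mm.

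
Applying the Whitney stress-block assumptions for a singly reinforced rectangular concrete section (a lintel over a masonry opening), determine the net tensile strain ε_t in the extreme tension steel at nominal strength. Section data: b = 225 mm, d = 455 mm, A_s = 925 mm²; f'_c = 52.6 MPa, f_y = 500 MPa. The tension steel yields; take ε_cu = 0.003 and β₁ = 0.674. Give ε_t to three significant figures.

ε_t ≈ 0.0170

a = A_s f_y/(0.85 f'_c b) = 45.98 mm.
β₁ = 0.674, so c = a/β₁ = 45.98/0.674 = 68.22 mm.
From the linear strain diagram with ε_cu = 0.003: ε_t = 0.003 (d − c)/c = 0.003 × (455 − 68.22)/68.22 = 0.0170.
Since ε_t ≥ 0.005, the section is tension-controlled.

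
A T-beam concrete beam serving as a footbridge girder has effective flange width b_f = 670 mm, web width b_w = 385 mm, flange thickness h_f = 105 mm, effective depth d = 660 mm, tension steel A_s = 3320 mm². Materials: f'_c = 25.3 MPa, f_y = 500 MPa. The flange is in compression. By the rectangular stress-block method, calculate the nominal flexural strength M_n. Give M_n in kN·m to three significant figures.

Tension: T = A_s f_y = 3320 × 500 = 1660000 N.
Try a within the flange: a = T/(0.85 f'_c b_f) = 1660000/(0.85 × 25.3 × 670) = 115.21 mm.
a = 115.21 > h_f = 105 mm: the block extends into the web. Split into flange-overhang and web parts.
C_f = 0.85 f'_c (b_f − b_w) h_f = 0.85 × 25.3 × (670 − 385) × 105 = 643537 N.
Remaining web compression depth: a_w = (T − C_f)/(0.85 f'_c b_w) = (1660000 − 643537)/(0.85 × 25.3 × 385) = 122.77 mm.
M_n = C_f(d − h_f/2) + (T − C_f)(d − a_w/2) = 643537 × (660 − 52.5) + 1016463 × (660 − 61.385) = 390.95 + 608.47 = 999.42 × 10⁶ N·mm.
M_n = 999.42 kN·m.

M_n ≈ 999 kN·m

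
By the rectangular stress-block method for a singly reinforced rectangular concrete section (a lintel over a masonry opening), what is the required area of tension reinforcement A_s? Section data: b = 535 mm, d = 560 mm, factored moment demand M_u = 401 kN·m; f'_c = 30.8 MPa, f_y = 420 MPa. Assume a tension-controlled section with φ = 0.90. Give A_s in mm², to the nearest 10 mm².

M_n = M_u/φ = 401/0.90 = 445.556 kN·m.
With M_n = 0.85 f'_c a b (d − a/2), solve the quadratic for a:
a = d − √(d² − 2M_n/(0.85 f'_c b)) = 560 − √(560² − 2 × 445.556×10⁶/(0.85 × 30.8 × 535)) = 60.02 mm.
A_s = 0.85 f'_c a b / f_y = 0.85 × 30.8 × 60.02 × 535 / 420 = 2001.6 mm².

A_s ≈ 2000 mm²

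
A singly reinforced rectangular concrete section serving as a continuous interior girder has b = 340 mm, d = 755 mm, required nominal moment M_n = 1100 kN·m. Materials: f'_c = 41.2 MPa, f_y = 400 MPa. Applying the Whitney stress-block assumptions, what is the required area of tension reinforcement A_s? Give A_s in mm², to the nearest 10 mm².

With M_n = 0.85 f'_c a b (d − a/2), solve the quadratic for a:
a = d − √(d² − 2M_n/(0.85 f'_c b)) = 755 − √(755² − 2 × 1100×10⁶/(0.85 × 41.2 × 340)) = 134.31 mm.
A_s = 0.85 f'_c a b / f_y = 0.85 × 41.2 × 134.31 × 340 / 400 = 3998.0 mm².

A_s ≈ 4000 mm²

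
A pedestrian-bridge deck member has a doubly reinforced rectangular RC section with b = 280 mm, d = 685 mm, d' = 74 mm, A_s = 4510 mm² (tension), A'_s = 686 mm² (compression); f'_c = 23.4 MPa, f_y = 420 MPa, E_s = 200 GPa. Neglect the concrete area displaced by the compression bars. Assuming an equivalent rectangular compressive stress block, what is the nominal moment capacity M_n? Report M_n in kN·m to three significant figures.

M_n ≈ 1040 kN·m

Assume both tension and compression steel yield.
Net tension couple steel: A_s − A'_s = 3824 mm².
a = (A_s − A'_s) f_y / (0.85 f'_c b) = 1606080/(0.85 × 23.4 × 280) = 288.39 mm.
c = a/β₁ = 288.39/0.85 = 339.28 mm; ε'_s = 0.003(c − d')/c = 0.0023 ≥ f_y/E_s = 0.0021, so compression steel does yield.
M_n = (A_s − A'_s) f_y (d − a/2) + A'_s f_y (d − d') = [1606080 × (685 − 144.195) + 288120 × (685 − 74)] × 10⁻⁶ = 868.58 + 176.04 = 1044.62 kN·m.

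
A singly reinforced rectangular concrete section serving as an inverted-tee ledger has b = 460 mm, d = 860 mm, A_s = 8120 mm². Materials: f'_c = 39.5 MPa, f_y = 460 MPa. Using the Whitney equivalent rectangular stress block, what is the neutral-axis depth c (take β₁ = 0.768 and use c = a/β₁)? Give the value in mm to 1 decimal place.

T = A_s f_y = 8120 × 460 = 3735200 N = 3735.2 kN.
Setting C = 0.85 f'_c a b equal to T: a = 3735200/(0.85 × 39.5 × 460) = 241.847 mm.
With β₁ = 0.768, c = a/β₁ = 241.847/0.768 = 314.9 mm.

c ≈ 314.9 mm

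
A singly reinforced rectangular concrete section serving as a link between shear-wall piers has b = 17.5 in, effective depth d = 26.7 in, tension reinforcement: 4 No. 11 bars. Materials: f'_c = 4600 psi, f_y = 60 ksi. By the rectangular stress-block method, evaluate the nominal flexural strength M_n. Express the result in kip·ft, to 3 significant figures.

A_s = 4 × 1.56 = 6.24 in².
T = A_s f_y = 6.24 × 60 = 374.4 kips.
a = T/(0.85 f'_c b) = 374.4/(0.85 × 4.6 × 17.5) = 5.472 in.
M_n = T(d − a/2) = 374.4 × (26.7 − 2.736) = 8972.1 kip·in = 8972.1/12 = 747.68 kip·ft.

M_n ≈ 748 kip·ft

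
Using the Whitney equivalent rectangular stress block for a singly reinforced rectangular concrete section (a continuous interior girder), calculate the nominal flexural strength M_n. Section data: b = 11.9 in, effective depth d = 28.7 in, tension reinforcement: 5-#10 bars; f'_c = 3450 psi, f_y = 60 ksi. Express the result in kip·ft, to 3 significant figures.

M_n ≈ 738 kip·ft

A_s = 5 × 1.27 = 6.35 in².
T = A_s f_y = 6.35 × 60 = 381 kips.
a = T/(0.85 f'_c b) = 381/(0.85 × 3.45 × 11.9) = 10.918 in.
M_n = T(d − a/2) = 381 × (28.7 − 5.459) = 8854.8 kip·in = 8854.8/12 = 737.90 kip·ft.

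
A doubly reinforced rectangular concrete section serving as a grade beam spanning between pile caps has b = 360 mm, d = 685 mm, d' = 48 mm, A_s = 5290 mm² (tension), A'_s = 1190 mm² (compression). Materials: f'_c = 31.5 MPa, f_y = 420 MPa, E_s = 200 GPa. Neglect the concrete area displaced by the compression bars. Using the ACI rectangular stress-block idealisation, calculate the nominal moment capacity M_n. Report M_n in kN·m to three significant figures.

Assume both tension and compression steel yield.
Net tension couple steel: A_s − A'_s = 4100 mm².
a = (A_s − A'_s) f_y / (0.85 f'_c b) = 1722000/(0.85 × 31.5 × 360) = 178.65 mm.
c = a/β₁ = 178.65/0.825 = 216.55 mm; ε'_s = 0.003(c − d')/c = 0.0023 ≥ f_y/E_s = 0.0021, so compression steel does yield.
M_n = (A_s − A'_s) f_y (d − a/2) + A'_s f_y (d − d') = [1722000 × (685 − 89.325) + 499800 × (685 − 48)] × 10⁻⁶ = 1025.75 + 318.37 = 1344.12 kN·m.

M_n ≈ 1340 kN·m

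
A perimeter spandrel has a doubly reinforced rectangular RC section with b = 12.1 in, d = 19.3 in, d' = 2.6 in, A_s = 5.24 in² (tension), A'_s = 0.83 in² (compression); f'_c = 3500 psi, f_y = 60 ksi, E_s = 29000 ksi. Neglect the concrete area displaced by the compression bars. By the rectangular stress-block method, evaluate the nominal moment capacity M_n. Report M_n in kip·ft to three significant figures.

M_n ≈ 414 kip·ft

Assume both steels yield.
a = (A_s − A'_s) f_y/(0.85 f'_c b) = (5.24 − 0.83) × 60/(0.85 × 3.5 × 12.1) = 7.351 in.
c = a/β₁ = 7.351/0.85 = 8.648 in; ε'_s = 0.003(c − d')/c = 0.0021 ≥ ε_y = 0.0021, so the compression steel yields.
M_n = (A_s − A'_s) f_y (d − a/2) + A'_s f_y (d − d') = 264.6 × (19.3 − 3.6755) + 49.8 × (19.3 − 2.6) = 4134.2 + 831.7 = 4965.9 kip·in = 4965.9/12 = 413.83 kip·ft.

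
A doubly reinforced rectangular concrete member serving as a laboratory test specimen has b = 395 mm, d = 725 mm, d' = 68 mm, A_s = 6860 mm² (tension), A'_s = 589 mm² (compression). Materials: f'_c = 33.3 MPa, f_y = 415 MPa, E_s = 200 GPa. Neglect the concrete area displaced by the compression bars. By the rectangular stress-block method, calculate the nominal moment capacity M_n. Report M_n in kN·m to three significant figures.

M_n ≈ 1740 kN·m

Assume both tension and compression steel yield.
Net tension couple steel: A_s − A'_s = 6271 mm².
a = (A_s − A'_s) f_y / (0.85 f'_c b) = 2602465/(0.85 × 33.3 × 395) = 232.77 mm.
c = a/β₁ = 232.77/0.812 = 286.66 mm; ε'_s = 0.003(c − d')/c = 0.0023 ≥ f_y/E_s = 0.0021, so compression steel does yield.
M_n = (A_s − A'_s) f_y (d − a/2) + A'_s f_y (d − d') = [2602465 × (725 − 116.385) + 244435 × (725 − 68)] × 10⁻⁶ = 1583.90 + 160.59 = 1744.49 kN·m.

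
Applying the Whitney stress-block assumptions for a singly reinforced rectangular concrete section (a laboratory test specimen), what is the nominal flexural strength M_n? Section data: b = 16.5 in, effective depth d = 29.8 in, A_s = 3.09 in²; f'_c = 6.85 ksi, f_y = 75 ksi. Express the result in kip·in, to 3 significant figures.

T = A_s f_y = 3.09 × 75 = 231.75 kips.
a = T/(0.85 f'_c b) = 231.75/(0.85 × 6.85 × 16.5) = 2.412 in.
M_n = T(d − a/2) = 231.75 × (29.8 − 1.206) = 6626.7 kip·in.

M_n ≈ 6630 kip·in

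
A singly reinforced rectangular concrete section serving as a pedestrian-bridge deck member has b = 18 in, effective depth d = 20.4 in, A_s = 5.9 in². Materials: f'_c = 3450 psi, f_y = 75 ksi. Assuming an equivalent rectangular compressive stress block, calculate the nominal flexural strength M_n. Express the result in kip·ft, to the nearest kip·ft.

M_n ≈ 598 kip·ft

T = A_s f_y = 5.9 × 75 = 442.5 kips.
a = T/(0.85 f'_c b) = 442.5/(0.85 × 3.45 × 18) = 8.383 in.
M_n = T(d − a/2) = 442.5 × (20.4 − 4.1915) = 7172.3 kip·in = 7172.3/12 = 597.69 kip·ft.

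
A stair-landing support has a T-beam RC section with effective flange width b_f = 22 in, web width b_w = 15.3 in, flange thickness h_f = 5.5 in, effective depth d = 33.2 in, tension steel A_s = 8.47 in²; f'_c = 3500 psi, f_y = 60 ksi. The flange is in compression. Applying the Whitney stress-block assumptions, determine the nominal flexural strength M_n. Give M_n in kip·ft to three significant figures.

Tension: T = A_s f_y = 8.47 × 60 = 508.2 kips.
Try a within the flange: a = T/(0.85 f'_c b_f) = 508.2/(0.85 × 3.5 × 22) = 7.765 in.
a = 7.765 > h_f = 5.5 in: the block extends into the web. Split into flange-overhang and web parts.
C_f = 0.85 f'_c (b_f − b_w) h_f = 0.85 × 3.5 × (22 − 15.3) × 5.5 = 109.6 kips.
Remaining web compression depth: a_w = (T − C_f)/(0.85 f'_c b_w) = (508.2 − 109.6)/(0.85 × 3.5 × 15.3) = 8.757 in.
M_n = C_f(d − h_f/2) + (T − C_f)(d − a_w/2) = 109.6 × (33.2 − 2.75) + 398.6 × (33.2 − 4.3785) = 3337.3 + 11488.2 = 14825.5 kip·in.
M_n = 14825.5/12 = 1235.46 kip·ft.

M_n ≈ 1240 kip·ft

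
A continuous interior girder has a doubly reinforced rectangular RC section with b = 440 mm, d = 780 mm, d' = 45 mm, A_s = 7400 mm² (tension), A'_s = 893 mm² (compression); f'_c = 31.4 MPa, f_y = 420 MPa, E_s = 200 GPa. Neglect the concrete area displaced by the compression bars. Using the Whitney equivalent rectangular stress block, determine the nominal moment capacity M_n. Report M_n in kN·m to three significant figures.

M_n ≈ 2090 kN·m

Assume both tension and compression steel yield.
Net tension couple steel: A_s − A'_s = 6507 mm².
a = (A_s − A'_s) f_y / (0.85 f'_c b) = 2732940/(0.85 × 31.4 × 440) = 232.72 mm.
c = a/β₁ = 232.72/0.826 = 281.74 mm; ε'_s = 0.003(c − d')/c = 0.0025 ≥ f_y/E_s = 0.0021, so compression steel does yield.
M_n = (A_s − A'_s) f_y (d − a/2) + A'_s f_y (d − d') = [2732940 × (780 − 116.36) + 375060 × (780 − 45)] × 10⁻⁶ = 1813.69 + 275.67 = 2089.36 kN·m.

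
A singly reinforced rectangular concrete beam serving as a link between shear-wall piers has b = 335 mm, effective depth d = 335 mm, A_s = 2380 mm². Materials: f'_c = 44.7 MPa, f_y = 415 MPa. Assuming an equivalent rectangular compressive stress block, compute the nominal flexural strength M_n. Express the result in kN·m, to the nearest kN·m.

T = A_s f_y = 2380 × 415 = 987700 N = 987.7 kN.
From C = T: a = T/(0.85 f'_c b) = 987700/(0.85 × 44.7 × 335) = 77.60 mm.
M_n = T(d − a/2) = 987.7 kN × (335 − 38.8) mm = 292.56 kN·m.

M_n ≈ 293 kN·m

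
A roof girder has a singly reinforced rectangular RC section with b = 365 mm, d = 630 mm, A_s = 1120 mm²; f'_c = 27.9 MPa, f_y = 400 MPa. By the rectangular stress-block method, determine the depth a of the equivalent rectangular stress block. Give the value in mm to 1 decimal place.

T = A_s f_y = 1120 × 400 = 448000 N = 448 kN.
Setting C = 0.85 f'_c a b equal to T: a = 448000/(0.85 × 27.9 × 365) = 51.8 mm.

a ≈ 51.8 mm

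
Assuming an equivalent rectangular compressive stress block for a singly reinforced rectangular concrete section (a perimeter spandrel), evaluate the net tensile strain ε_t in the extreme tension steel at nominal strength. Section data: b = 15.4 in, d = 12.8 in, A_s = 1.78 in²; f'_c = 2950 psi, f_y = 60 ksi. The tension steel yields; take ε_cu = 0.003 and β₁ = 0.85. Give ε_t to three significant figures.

a = A_s f_y/(0.85 f'_c b) = 2.766 in.
β₁ = 0.85, so c = a/β₁ = 2.766/0.85 = 3.254 in.
From the linear strain diagram with ε_cu = 0.003: ε_t = 0.003 (d − c)/c = 0.003 × (12.8 − 3.254)/3.254 = 0.00880.
Since ε_t ≥ 0.005, the section is tension-controlled.

ε_t ≈ 0.00880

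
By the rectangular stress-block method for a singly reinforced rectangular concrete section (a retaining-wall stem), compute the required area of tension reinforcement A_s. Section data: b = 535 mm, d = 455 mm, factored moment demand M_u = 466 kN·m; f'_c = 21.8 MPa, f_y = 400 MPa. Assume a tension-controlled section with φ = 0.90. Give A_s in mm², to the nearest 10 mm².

M_n = M_u/φ = 466/0.90 = 517.778 kN·m.
With M_n = 0.85 f'_c a b (d − a/2), solve the quadratic for a:
a = d − √(d² − 2M_n/(0.85 f'_c b)) = 455 − √(455² − 2 × 517.778×10⁶/(0.85 × 21.8 × 535)) = 134.74 mm.
A_s = 0.85 f'_c a b / f_y = 0.85 × 21.8 × 134.74 × 535 / 400 = 3339.4 mm².

A_s ≈ 3340 mm²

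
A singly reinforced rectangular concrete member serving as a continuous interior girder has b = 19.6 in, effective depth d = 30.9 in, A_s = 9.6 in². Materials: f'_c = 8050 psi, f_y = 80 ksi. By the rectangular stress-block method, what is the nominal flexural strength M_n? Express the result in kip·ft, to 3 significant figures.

M_n ≈ 1790 kip·ft

T = A_s f_y = 9.6 × 80 = 768 kips.
a = T/(0.85 f'_c b) = 768/(0.85 × 8.05 × 19.6) = 5.727 in.
M_n = T(d − a/2) = 768 × (30.9 − 2.8635) = 21532.0 kip·in = 21532.0/12 = 1794.33 kip·ft.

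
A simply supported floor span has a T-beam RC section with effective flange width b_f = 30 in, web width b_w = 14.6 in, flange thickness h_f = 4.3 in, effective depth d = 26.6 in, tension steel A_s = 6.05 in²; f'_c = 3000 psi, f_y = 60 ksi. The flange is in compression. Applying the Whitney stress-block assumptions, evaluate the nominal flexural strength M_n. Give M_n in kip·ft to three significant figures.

Tension: T = A_s f_y = 6.05 × 60 = 363 kips.
Try a within the flange: a = T/(0.85 f'_c b_f) = 363/(0.85 × 3 × 30) = 4.745 in.
a = 4.745 > h_f = 4.3 in: the block extends into the web. Split into flange-overhang and web parts.
C_f = 0.85 f'_c (b_f − b_w) h_f = 0.85 × 3 × (30 − 14.6) × 4.3 = 168.9 kips.
Remaining web compression depth: a_w = (T − C_f)/(0.85 f'_c b_w) = (363 − 168.9)/(0.85 × 3 × 14.6) = 5.214 in.
M_n = C_f(d − h_f/2) + (T − C_f)(d − a_w/2) = 168.9 × (26.6 − 2.15) + 194.1 × (26.6 − 2.607) = 4129.6 + 4657.0 = 8786.6 kip·in.
M_n = 8786.6/12 = 732.22 kip·ft.

M_n ≈ 732 kip·ft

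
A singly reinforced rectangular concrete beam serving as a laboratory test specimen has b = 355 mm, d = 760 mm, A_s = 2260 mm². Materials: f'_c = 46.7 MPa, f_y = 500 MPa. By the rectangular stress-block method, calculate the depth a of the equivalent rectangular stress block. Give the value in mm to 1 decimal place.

T = A_s f_y = 2260 × 500 = 1130000 N = 1130 kN.
Setting C = 0.85 f'_c a b equal to T: a = 1130000/(0.85 × 46.7 × 355) = 80.2 mm.

a ≈ 80.2 mm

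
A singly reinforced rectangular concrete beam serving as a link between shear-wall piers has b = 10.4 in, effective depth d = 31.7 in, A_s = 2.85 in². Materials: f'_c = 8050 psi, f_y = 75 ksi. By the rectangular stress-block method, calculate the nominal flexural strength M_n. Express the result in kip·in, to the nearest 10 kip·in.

M_n ≈ 6450 kip·in

T = A_s f_y = 2.85 × 75 = 213.75 kips.
a = T/(0.85 f'_c b) = 213.75/(0.85 × 8.05 × 10.4) = 3.004 in.
M_n = T(d − a/2) = 213.75 × (31.7 − 1.502) = 6454.8 kip·in.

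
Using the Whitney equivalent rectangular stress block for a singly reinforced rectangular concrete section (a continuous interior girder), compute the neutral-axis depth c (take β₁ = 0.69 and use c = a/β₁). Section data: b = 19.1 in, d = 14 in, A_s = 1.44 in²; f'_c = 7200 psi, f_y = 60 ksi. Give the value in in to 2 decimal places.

T = A_s f_y = 1.44 × 60 = 86.4 kips.
a = T/(0.85 f'_c b) = 86.4/(0.85 × 7.2 × 19.1) = 0.7391 in.
With β₁ = 0.69, c = a/β₁ = 0.7391/0.69 = 1.07 in.

c ≈ 1.07 in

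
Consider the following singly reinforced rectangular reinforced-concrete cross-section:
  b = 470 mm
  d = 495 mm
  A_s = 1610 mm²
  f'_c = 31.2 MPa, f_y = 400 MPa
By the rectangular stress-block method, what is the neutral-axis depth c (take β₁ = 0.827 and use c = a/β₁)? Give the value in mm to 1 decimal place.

T = A_s f_y = 1610 × 400 = 644000 N = 644 kN.
Setting C = 0.85 f'_c a b equal to T: a = 644000/(0.85 × 31.2 × 470) = 51.667 mm.
With β₁ = 0.827, c = a/β₁ = 51.667/0.827 = 62.5 mm.

c ≈ 62.5 mm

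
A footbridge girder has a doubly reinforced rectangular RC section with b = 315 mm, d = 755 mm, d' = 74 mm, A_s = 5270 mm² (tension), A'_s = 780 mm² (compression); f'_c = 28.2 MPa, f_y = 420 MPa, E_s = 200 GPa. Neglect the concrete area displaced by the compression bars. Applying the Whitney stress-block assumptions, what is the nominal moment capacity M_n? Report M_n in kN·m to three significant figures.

M_n ≈ 1410 kN·m

Assume both tension and compression steel yield.
Net tension couple steel: A_s − A'_s = 4490 mm².
a = (A_s − A'_s) f_y / (0.85 f'_c b) = 1885800/(0.85 × 28.2 × 315) = 249.76 mm.
c = a/β₁ = 249.76/0.849 = 294.18 mm; ε'_s = 0.003(c − d')/c = 0.0022 ≥ f_y/E_s = 0.0021, so compression steel does yield.
M_n = (A_s − A'_s) f_y (d − a/2) + A'_s f_y (d − d') = [1885800 × (755 − 124.88) + 327600 × (755 − 74)] × 10⁻⁶ = 1188.28 + 223.10 = 1411.38 kN·m.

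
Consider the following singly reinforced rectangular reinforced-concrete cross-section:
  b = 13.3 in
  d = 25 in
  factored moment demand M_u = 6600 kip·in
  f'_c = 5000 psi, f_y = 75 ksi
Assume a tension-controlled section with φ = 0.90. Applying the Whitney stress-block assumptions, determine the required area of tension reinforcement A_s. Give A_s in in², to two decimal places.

A_s ≈ 4.43 in²

M_n = M_u/φ = 6600/0.90 = 7333.33 kip·in.
From M_n = 0.85 f'_c a b (d − a/2):
a = d − √(d² − 2M_n/(0.85 f'_c b)) = 25 − √(25² − 2 × 7333.33/(0.85 × 5 × 13.3)) = 5.881 in.
A_s = 0.85 f'_c a b / f_y = 0.85 × 5 × 5.881 × 13.3 / 75 = 4.432 in².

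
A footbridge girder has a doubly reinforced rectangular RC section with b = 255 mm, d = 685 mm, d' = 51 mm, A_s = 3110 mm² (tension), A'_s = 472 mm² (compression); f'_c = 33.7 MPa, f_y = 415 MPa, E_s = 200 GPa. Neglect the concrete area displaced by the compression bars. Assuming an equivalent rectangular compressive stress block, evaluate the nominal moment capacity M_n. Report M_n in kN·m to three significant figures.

Assume both tension and compression steel yield.
Net tension couple steel: A_s − A'_s = 2638 mm².
a = (A_s − A'_s) f_y / (0.85 f'_c b) = 1094770/(0.85 × 33.7 × 255) = 149.88 mm.
c = a/β₁ = 149.88/0.809 = 185.27 mm; ε'_s = 0.003(c − d')/c = 0.0022 ≥ f_y/E_s = 0.0021, so compression steel does yield.
M_n = (A_s − A'_s) f_y (d − a/2) + A'_s f_y (d − d') = [1094770 × (685 − 74.94) + 195880 × (685 − 51)] × 10⁻⁶ = 667.88 + 124.19 = 792.07 kN·m.

M_n ≈ 792 kN·m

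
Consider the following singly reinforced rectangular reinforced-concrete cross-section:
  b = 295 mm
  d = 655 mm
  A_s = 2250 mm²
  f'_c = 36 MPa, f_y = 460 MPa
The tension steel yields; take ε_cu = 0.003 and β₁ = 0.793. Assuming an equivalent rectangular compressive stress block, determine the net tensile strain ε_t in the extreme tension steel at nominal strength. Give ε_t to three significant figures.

a = A_s f_y/(0.85 f'_c b) = 114.66 mm.
β₁ = 0.793, so c = a/β₁ = 114.66/0.793 = 144.59 mm.
From the linear strain diagram with ε_cu = 0.003: ε_t = 0.003 (d − c)/c = 0.003 × (655 − 144.59)/144.59 = 0.0106.
Since ε_t ≥ 0.005, the section is tension-controlled.

ε_t ≈ 0.0106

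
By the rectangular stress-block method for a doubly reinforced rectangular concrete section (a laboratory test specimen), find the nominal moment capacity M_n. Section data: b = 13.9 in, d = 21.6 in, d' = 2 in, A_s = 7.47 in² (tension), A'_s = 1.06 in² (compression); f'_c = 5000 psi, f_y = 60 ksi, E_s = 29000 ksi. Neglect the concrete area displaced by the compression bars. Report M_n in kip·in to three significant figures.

M_n ≈ 8300 kip·in

Assume both steels yield.
a = (A_s − A'_s) f_y/(0.85 f'_c b) = (7.47 − 1.06) × 60/(0.85 × 5 × 13.9) = 6.510 in.
c = a/β₁ = 6.510/0.8 = 8.138 in; ε'_s = 0.003(c − d')/c = 0.0023 ≥ ε_y = 0.0021, so the compression steel yields.
M_n = (A_s − A'_s) f_y (d − a/2) + A'_s f_y (d − d') = 384.6 × (21.6 − 3.255) + 63.6 × (21.6 − 2) = 7055.5 + 1246.6 = 8302.1 kip·in.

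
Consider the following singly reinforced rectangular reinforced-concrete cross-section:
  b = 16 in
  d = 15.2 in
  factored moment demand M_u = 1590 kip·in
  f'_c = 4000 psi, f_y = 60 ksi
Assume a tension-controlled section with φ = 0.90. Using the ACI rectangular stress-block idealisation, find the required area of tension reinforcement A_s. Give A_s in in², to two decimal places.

A_s ≈ 2.10 in²

M_n = M_u/φ = 1590/0.90 = 1766.67 kip·in.
From M_n = 0.85 f'_c a b (d − a/2):
a = d − √(d² − 2M_n/(0.85 f'_c b)) = 15.2 − √(15.2² − 2 × 1766.67/(0.85 × 4 × 16)) = 2.312 in.
A_s = 0.85 f'_c a b / f_y = 0.85 × 4 × 2.312 × 16 / 60 = 2.096 in².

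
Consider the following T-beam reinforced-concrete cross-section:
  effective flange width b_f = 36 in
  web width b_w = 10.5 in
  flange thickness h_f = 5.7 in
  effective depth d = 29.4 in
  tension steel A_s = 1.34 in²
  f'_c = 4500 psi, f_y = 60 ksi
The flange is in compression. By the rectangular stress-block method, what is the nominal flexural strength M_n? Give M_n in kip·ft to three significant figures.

Tension: T = A_s f_y = 1.34 × 60 = 80.4 kips.
Try a within the flange: a = T/(0.85 f'_c b_f) = 80.4/(0.85 × 4.5 × 36) = 0.584 in.
Since a = 0.584 ≤ h_f = 5.7 in, the stress block lies entirely in the flange; analyse as a rectangular beam of width b_f.
M_n = T(d − a/2) = 80.4 × (29.4 − 0.292) = 2340.3 kip·in.
M_n = 2340.3/12 = 195.03 kip·ft.

M_n ≈ 195 kip·ft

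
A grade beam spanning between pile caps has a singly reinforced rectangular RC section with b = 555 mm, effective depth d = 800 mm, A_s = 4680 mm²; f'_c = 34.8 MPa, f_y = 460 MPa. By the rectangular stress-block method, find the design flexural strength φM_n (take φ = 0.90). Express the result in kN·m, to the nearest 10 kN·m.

φM_n ≈ 1420 kN·m

T = A_s f_y = 4680 × 460 = 2152800 N = 2152.8 kN.
From C = T: a = T/(0.85 f'_c b) = 2152800/(0.85 × 34.8 × 555) = 131.13 mm.
M_n = T(d − a/2) = 2152.8 kN × (800 − 65.565) mm = 1581.09 kN·m.
φM_n = 0.90 × 1581.09 = 1422.98 kN·m.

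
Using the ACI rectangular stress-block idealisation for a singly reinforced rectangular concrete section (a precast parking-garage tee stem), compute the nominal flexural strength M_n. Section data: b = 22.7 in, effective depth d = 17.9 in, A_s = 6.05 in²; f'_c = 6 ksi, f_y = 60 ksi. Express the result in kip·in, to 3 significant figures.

T = A_s f_y = 6.05 × 60 = 363 kips.
a = T/(0.85 f'_c b) = 363/(0.85 × 6 × 22.7) = 3.136 in.
M_n = T(d − a/2) = 363 × (17.9 − 1.568) = 5928.5 kip·in.

M_n ≈ 5930 kip·in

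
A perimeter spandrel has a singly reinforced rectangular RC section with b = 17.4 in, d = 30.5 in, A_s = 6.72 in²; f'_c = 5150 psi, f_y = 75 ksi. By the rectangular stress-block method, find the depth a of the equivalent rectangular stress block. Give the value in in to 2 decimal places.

a ≈ 6.62 in

T = A_s f_y = 6.72 × 75 = 504 kips.
a = T/(0.85 f'_c b) = 504/(0.85 × 5.15 × 17.4) = 6.62 in.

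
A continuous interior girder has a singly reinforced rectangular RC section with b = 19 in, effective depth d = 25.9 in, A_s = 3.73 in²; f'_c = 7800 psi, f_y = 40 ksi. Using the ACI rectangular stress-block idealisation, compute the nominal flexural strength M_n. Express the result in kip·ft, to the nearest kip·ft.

T = A_s f_y = 3.73 × 40 = 149.2 kips.
a = T/(0.85 f'_c b) = 149.2/(0.85 × 7.8 × 19) = 1.184 in.
M_n = T(d − a/2) = 149.2 × (25.9 − 0.592) = 3776.0 kip·in = 3776.0/12 = 314.67 kip·ft.

M_n ≈ 315 kip·ft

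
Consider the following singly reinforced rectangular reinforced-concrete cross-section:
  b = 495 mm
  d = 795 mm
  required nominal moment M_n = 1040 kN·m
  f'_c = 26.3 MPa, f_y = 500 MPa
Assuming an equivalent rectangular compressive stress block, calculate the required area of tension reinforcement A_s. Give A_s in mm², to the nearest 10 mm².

With M_n = 0.85 f'_c a b (d − a/2), solve the quadratic for a:
a = d − √(d² − 2M_n/(0.85 f'_c b)) = 795 − √(795² − 2 × 1040×10⁶/(0.85 × 26.3 × 495)) = 128.62 mm.
A_s = 0.85 f'_c a b / f_y = 0.85 × 26.3 × 128.62 × 495 / 500 = 2846.5 mm².

A_s ≈ 2850 mm²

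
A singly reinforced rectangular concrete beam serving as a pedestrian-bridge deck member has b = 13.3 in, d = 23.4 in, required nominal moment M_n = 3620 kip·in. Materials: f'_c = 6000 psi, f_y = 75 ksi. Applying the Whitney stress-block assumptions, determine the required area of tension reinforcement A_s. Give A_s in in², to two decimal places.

A_s ≈ 2.17 in²

From M_n = 0.85 f'_c a b (d − a/2):
a = d − √(d² − 2M_n/(0.85 f'_c b)) = 23.4 − √(23.4² − 2 × 3620/(0.85 × 6 × 13.3)) = 2.404 in.
A_s = 0.85 f'_c a b / f_y = 0.85 × 6 × 2.404 × 13.3 / 75 = 2.174 in².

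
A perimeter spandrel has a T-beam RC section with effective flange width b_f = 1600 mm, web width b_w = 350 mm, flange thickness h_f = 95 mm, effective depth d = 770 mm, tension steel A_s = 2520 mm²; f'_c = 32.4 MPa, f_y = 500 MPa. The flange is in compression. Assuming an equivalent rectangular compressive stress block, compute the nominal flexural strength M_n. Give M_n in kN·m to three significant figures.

M_n ≈ 952 kN·m

Tension: T = A_s f_y = 2520 × 500 = 1260000 N.
Try a within the flange: a = T/(0.85 f'_c b_f) = 1260000/(0.85 × 32.4 × 1600) = 28.59 mm.
Since a = 28.59 ≤ h_f = 95 mm, the stress block lies entirely in the flange; analyse as a rectangular beam of width b_f.
M_n = T(d − a/2) = 1260000 × (770 − 14.295) = 952.19 × 10⁶ N·mm.
M_n = 952.19 kN·m.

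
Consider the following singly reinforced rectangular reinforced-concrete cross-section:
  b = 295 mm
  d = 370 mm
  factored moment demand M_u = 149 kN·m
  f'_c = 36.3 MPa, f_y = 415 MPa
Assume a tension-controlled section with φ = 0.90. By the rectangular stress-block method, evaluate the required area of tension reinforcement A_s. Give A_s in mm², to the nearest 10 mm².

A_s ≈ 1160 mm²

M_n = M_u/φ = 149/0.90 = 165.556 kN·m.
With M_n = 0.85 f'_c a b (d − a/2), solve the quadratic for a:
a = d − √(d² − 2M_n/(0.85 f'_c b)) = 370 − √(370² − 2 × 165.556×10⁶/(0.85 × 36.3 × 295)) = 52.95 mm.
A_s = 0.85 f'_c a b / f_y = 0.85 × 36.3 × 52.95 × 295 / 415 = 1161.4 mm².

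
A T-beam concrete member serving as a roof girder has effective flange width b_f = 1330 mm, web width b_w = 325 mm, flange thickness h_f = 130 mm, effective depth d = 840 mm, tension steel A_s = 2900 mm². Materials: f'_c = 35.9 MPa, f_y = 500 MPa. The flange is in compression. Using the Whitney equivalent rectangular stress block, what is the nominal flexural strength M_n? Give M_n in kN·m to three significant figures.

M_n ≈ 1190 kN·m

Tension: T = A_s f_y = 2900 × 500 = 1450000 N.
Try a within the flange: a = T/(0.85 f'_c b_f) = 1450000/(0.85 × 35.9 × 1330) = 35.73 mm.
Since a = 35.73 ≤ h_f = 130 mm, the stress block lies entirely in the flange; analyse as a rectangular beam of width b_f.
M_n = T(d − a/2) = 1450000 × (840 − 17.865) = 1192.10 × 10⁶ N·mm.
M_n = 1192.10 kN·m.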